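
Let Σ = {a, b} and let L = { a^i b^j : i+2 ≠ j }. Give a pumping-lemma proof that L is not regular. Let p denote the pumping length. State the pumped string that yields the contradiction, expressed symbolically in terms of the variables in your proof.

a^{p+p!} b^{p+p!+2}

Toward a contradiction, assume L is regular with pumping length p.
Choose w = a^p b^{p+p!+2}. Since p ≠ (p+p!+2)-2 = p+p!, w ∈ L; and |w| ≥ p.
The pumping lemma gives a decomposition w = xyz where |xy| ≤ p and y is nonempty.
The first p characters of w are a's, so xy (and hence y) consists only of a's. Write y = a^k, 1 ≤ k ≤ p.
Since 1 ≤ k ≤ p, k divides p!; set t = 1 + p!/k. Then xy^t z has p + (p!/k)·k = p + p! copies of a. Now the a-count is p+p! and (b-count)-2 = (p+p!+2)-2 = p+p!, so i+2 ≠ j fails. So xy^t z = a^{p+p!} b^{p+p!+2} ∉ L.
Contradiction. Therefore L is not regular.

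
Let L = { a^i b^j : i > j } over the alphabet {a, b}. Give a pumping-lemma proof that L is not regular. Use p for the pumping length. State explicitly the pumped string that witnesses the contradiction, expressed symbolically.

Toward a contradiction, assume L is regular with pumping length p.
Choose w = a^{p+1} b^p ∈ L, with |w| = 2p+1 ≥ p.
By the pumping lemma, w = xyz with |xy| ≤ p and |y| > 0.
The first p characters of w are a's, so xy (and hence y) consists only of a's. Write y = a^k, 1 ≤ k ≤ p.
Consider xy^0z = xz = a^{p+1-k} b^p. Since k ≥ 1, the a-count p+1-k is at most p, so i > j fails; thus xz ∉ L.
This contradicts the pumping lemma, so L is not regular.

a^{p+1-k} b^p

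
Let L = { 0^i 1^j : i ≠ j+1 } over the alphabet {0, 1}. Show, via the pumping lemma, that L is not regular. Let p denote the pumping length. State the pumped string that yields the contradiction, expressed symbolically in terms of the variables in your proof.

0^{p+p!} 1^{p+p!-1}

Assume L is regular; let p be its pumping constant.
Choose w = 0^p 1^{p+p!-1}. Since p ≠ (p+p!-1)+1 = p+p!, w ∈ L; and |w| ≥ p.
Write w = xyz as guaranteed by the lemma, with |xy| ≤ p and |y| ≥ 1.
The first p characters of w are 0's, so xy (and hence y) consists only of 0's. Write y = 0^k, 1 ≤ k ≤ p.
Since 1 ≤ k ≤ p, k divides p!; set t = 1 + p!/k. Then xy^t z has p + (p!/k)·k = p + p! copies of 0. Now the 0-count is p+p! and (1-count)+1 = (p+p!-1)+1 = p+p!, so i ≠ j+1 fails. So xy^t z = 0^{p+p!} 1^{p+p!-1} ∉ L.
Contradiction. Therefore L is not regular.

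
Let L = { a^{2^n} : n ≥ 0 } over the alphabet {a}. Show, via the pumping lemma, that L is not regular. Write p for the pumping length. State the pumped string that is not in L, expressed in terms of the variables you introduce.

Assume L is regular. Let p be the pumping length given by the pumping lemma.
Take w = a^{2^p} ∈ L with |w| = 2^p ≥ p.
By the pumping lemma, w = xyz with |xy| ≤ p and |y| > 0.
Then y = a^k for some k with 1 ≤ k ≤ p.
Pump with i = 2: xy^2z = a^{2^p+k}. Since 1 ≤ k ≤ p < 2^p, we have 2^p < 2^p+k < 2^{p+1}, so 2^p+k is not a power of 2. So xy^2z ∉ L.
This contradicts the pumping lemma, so L is not regular.

a^{2^p+k}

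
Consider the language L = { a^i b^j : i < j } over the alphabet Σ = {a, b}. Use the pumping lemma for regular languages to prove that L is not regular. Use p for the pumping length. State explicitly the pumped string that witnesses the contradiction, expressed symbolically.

Suppose for contradiction that L is regular, and let p be the pumping length.
Choose w = a^p b^{p+1} ∈ L, with |w| = 2p+1 ≥ p.
By the pumping lemma, w = xyz with |xy| ≤ p and |y| > 0.
The first p characters of w are a's, so xy (and hence y) consists only of a's. Write y = a^k, 1 ≤ k ≤ p.
Consider xy^2z = a^{p+k} b^{p+1}. Since k ≥ 1, the a-count p+k is at least p+1, so i < j fails; thus xy^2z ∉ L.
This is a contradiction; hence L is not regular.

a^{p+k} b^{p+1}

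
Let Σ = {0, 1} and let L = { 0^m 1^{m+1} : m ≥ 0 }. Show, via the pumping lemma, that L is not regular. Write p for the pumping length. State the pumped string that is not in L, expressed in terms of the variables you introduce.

0^{p+k} 1^{p+1}

Toward a contradiction, assume L is regular with pumping length p.
Take w = 0^p 1^{p+1}. Then w ∈ L and |w| = 2p+1 ≥ p.
The pumping lemma gives a decomposition w = xyz where |xy| ≤ p and |y| > 0.
Since the first p symbols of w are all 0's and |xy| ≤ p, y lies entirely in the leading 0-block: y = 0^k for some k with 1 ≤ k ≤ p.
Pump with i = 2: xy^2z = 0^{p+k} 1^{p+1}. For this to lie in L we would need p+1 = (p+k)+1, which forces k = 0. But k ≥ 1, so xy^2z ∉ L.
This is a contradiction; hence L is not regular.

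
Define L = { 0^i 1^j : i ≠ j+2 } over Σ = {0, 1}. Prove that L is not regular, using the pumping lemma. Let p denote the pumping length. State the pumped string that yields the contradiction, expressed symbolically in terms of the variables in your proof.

0^{p+p!} 1^{p+p!-2}

Assume L is regular. Let p be the pumping length given by the pumping lemma.
Choose w = 0^p 1^{p+p!-2}. Since p ≠ (p+p!-2)+2 = p+p!, w ∈ L; and |w| ≥ p.
The pumping lemma gives a decomposition w = xyz where |xy| ≤ p and y is nonempty.
The first p characters of w are 0's, so xy (and hence y) consists only of 0's. Write y = 0^k, 1 ≤ k ≤ p.
Since 1 ≤ k ≤ p, k divides p!; set t = 1 + p!/k. Then xy^t z has p + (p!/k)·k = p + p! copies of 0. Now the 0-count is p+p! and (1-count)+2 = (p+p!-2)+2 = p+p!, so i ≠ j+2 fails. So xy^t z = 0^{p+p!} 1^{p+p!-2} ∉ L.
This contradicts the pumping lemma, so L is not regular.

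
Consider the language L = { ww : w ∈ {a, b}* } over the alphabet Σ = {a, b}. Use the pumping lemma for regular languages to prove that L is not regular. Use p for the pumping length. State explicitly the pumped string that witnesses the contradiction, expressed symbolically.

Toward a contradiction, assume L is regular with pumping length p.
Take w = a^p b^p a^p b^p = uu where u = a^pb^p; then w ∈ L and |w| = 4p ≥ p.
By the pumping lemma, w = xyz with |xy| ≤ p and |y| > 0.
Because |xy| ≤ p and w begins with p copies of a, we have y = a^k with 1 ≤ k ≤ p.
Pump with i = 2: xy^2z = a^{p+k} b^p a^p b^p, of length 4p+k. Suppose this equals vv. The string starts with a and ends with b, so v does too; thus the boundary between the two copies of v is a b→a transition. There is exactly one such transition, at position 2p+k, so |v| = 2p+k and |vv| = 4p+2k ≠ 4p+k since k ≥ 1. So xy^2z ∉ L.
Contradiction. Therefore L is not regular.

a^{p+k} b^p a^p b^p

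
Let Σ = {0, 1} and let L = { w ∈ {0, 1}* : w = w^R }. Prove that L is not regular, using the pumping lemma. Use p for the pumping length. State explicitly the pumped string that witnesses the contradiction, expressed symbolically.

Assume L is regular. Let p be the pumping length given by the pumping lemma.
Take w = 0^p 1 0^p, a palindrome of length 2p+1 ≥ p.
By the pumping lemma, w = xyz with |xy| ≤ p and |y| > 0.
Since the first p symbols of w are all 0's and |xy| ≤ p, y lies entirely in the leading 0-block: y = 0^k for some k with 1 ≤ k ≤ p.
Pump with i = 2: xy^2z = 0^{p+k} 1 0^p. Its reverse is 0^p 1 0^{p+k}, which differs from xy^2z since k ≥ 1. So xy^2z is not a palindrome and xy^2z ∉ L.
This is a contradiction; hence L is not regular.

0^{p+k} 1 0^p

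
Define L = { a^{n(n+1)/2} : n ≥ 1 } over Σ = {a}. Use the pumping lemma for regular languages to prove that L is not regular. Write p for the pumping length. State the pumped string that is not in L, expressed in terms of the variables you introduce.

Assume L is regular; let p be its pumping constant.
Take w = a^{p(p+1)/2} ∈ L with |w| = p(p+1)/2 ≥ p.
Write w = xyz as guaranteed by the lemma, with |xy| ≤ p and |y| ≥ 1.
Then y = a^k for some k with 1 ≤ k ≤ p.
Pump with i = 2: xy^2z = a^{p(p+1)/2+k}. Since 1 ≤ k ≤ p, p(p+1)/2 < p(p+1)/2+k ≤ p(p+1)/2+p < (p+1)(p+2)/2, so p(p+1)/2+k is strictly between consecutive triangular numbers. So xy^2z ∉ L.
This contradicts the pumping lemma, so L is not regular.

a^{p(p+1)/2+k}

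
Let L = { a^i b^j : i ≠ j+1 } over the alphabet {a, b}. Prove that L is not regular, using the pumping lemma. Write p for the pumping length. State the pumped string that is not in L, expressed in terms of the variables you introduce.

Assume L is regular. Let p be the pumping length given by the pumping lemma.
Choose w = a^p b^{p+p!-1}. Since p ≠ (p+p!-1)+1 = p+p!, w ∈ L; and |w| ≥ p.
The pumping lemma gives a decomposition w = xyz where |xy| ≤ p and y is nonempty.
Since the first p symbols of w are all a's and |xy| ≤ p, y lies entirely in the leading a-block: y = a^k for some k with 1 ≤ k ≤ p.
Since 1 ≤ k ≤ p, k divides p!; set t = 1 + p!/k. Then xy^t z has p + (p!/k)·k = p + p! copies of a. Now the a-count is p+p! and (b-count)+1 = (p+p!-1)+1 = p+p!, so i ≠ j+1 fails. So xy^t z = a^{p+p!} b^{p+p!-1} ∉ L.
This contradicts the pumping lemma, so L is not regular.

a^{p+p!} b^{p+p!-1}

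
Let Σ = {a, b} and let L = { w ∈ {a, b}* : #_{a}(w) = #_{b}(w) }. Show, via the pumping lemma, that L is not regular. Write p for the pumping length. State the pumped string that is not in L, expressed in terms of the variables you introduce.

Assume L is regular; let p be its pumping constant.
Choose w = a^p b^p ∈ L with |w| = 2p ≥ p.
Write w = xyz as guaranteed by the lemma, with |xy| ≤ p and |y| ≥ 1.
Because |xy| ≤ p and w begins with p copies of a, we have y = a^k with 1 ≤ k ≤ p.
Pump with i = 2: xy^2z = a^{p+k} b^p has p+k occurrences of a but only p of b. Since k ≥ 1 the counts differ, so xy^2z ∉ L.
This contradicts the pumping lemma, so L is not regular.

a^{p+k} b^p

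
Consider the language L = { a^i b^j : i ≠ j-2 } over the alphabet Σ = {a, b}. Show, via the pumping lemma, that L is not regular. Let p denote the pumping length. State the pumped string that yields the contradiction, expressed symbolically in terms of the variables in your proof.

Assume L is regular; let p be its pumping constant.
Choose w = a^p b^{p+p!+2}. Since p ≠ (p+p!+2)-2 = p+p!, w ∈ L; and |w| ≥ p.
By the pumping lemma, w = xyz with |xy| ≤ p and y is nonempty.
The first p characters of w are a's, so xy (and hence y) consists only of a's. Write y = a^k, 1 ≤ k ≤ p.
Since 1 ≤ k ≤ p, k divides p!; set t = 1 + p!/k. Then xy^t z has p + (p!/k)·k = p + p! copies of a. Now the a-count is p+p! and (b-count)-2 = (p+p!+2)-2 = p+p!, so i ≠ j-2 fails. So xy^t z = a^{p+p!} b^{p+p!+2} ∉ L.
This is a contradiction; hence L is not regular.

a^{p+p!} b^{p+p!+2}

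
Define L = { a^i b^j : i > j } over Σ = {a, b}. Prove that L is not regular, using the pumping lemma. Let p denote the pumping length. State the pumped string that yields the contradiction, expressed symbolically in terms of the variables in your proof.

a^{p+1-k} b^p

Toward a contradiction, assume L is regular with pumping length p.
Choose w = a^{p+1} b^p ∈ L, with |w| = 2p+1 ≥ p.
By the pumping lemma, w = xyz with |xy| ≤ p and |y| ≥ 1.
Since the first p symbols of w are all a's and |xy| ≤ p, y lies entirely in the leading a-block: y = a^k for some k with 1 ≤ k ≤ p.
Consider xy^0z = xz = a^{p+1-k} b^p. Since k ≥ 1, the a-count p+1-k is at most p, so i > j fails; thus xz ∉ L.
This contradicts the pumping lemma, so L is not regular.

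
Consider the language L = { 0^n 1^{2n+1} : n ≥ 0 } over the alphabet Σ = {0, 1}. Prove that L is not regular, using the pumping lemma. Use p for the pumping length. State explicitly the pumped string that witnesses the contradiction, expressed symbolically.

0^{p+k} 1^{2p+1}

Toward a contradiction, assume L is regular with pumping length p.
Take w = 0^p 1^{2p+1}. Then w ∈ L and |w| = 3p+1 ≥ p.
Write w = xyz as guaranteed by the lemma, with |xy| ≤ p and y is nonempty.
Because |xy| ≤ p and w begins with p copies of 0, we have y = 0^k with 1 ≤ k ≤ p.
Pump with i = 2: xy^2z = 0^{p+k} 1^{2p+1}. For this to lie in L we would need 2p+1 = 2(p+k)+1, which forces k = 0. But k ≥ 1, so xy^2z ∉ L.
Contradiction. Therefore L is not regular.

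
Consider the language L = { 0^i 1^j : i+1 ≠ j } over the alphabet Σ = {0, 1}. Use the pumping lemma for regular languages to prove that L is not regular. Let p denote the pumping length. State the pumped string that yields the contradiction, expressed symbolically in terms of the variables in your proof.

Toward a contradiction, assume L is regular with pumping length p.
Choose w = 0^p 1^{p+p!+1}. Since p ≠ (p+p!+1)-1 = p+p!, w ∈ L; and |w| ≥ p.
Write w = xyz as guaranteed by the lemma, with |xy| ≤ p and |y| ≥ 1.
Because |xy| ≤ p and w begins with p copies of 0, we have y = 0^k with 1 ≤ k ≤ p.
Since 1 ≤ k ≤ p, k divides p!; set t = 1 + p!/k. Then xy^t z has p + (p!/k)·k = p + p! copies of 0. Now the 0-count is p+p! and (1-count)-1 = (p+p!+1)-1 = p+p!, so i+1 ≠ j fails. So xy^t z = 0^{p+p!} 1^{p+p!+1} ∉ L.
Contradiction. Therefore L is not regular.

0^{p+p!} 1^{p+p!+1}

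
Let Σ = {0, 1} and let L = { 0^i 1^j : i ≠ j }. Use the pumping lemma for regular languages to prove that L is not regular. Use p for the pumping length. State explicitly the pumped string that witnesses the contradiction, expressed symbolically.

0^{p+p!} 1^{p+p!}

Toward a contradiction, assume L is regular with pumping length p.
Choose w = 0^p 1^{p+p!}. Since p ≠ p+p!, w ∈ L; and |w| ≥ p.
The pumping lemma gives a decomposition w = xyz where |xy| ≤ p and |y| > 0.
Since the first p symbols of w are all 0's and |xy| ≤ p, y lies entirely in the leading 0-block: y = 0^k for some k with 1 ≤ k ≤ p.
Since 1 ≤ k ≤ p, k divides p!; set t = 1 + p!/k. Then xy^t z has p + (p!/k)·k = p + p! copies of 0. Now the 0-count equals the 1-count, so i ≠ j fails. So xy^t z = 0^{p+p!} 1^{p+p!} ∉ L.
This is a contradiction; hence L is not regular.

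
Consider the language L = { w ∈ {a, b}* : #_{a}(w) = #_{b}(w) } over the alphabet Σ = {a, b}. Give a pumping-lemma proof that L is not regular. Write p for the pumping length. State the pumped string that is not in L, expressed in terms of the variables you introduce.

Suppose for contradiction that L is regular, and let p be the pumping length.
Choose w = a^p b^p ∈ L with |w| = 2p ≥ p.
Write w = xyz as guaranteed by the lemma, with |xy| ≤ p and y is nonempty.
Since the first p symbols of w are all a's and |xy| ≤ p, y lies entirely in the leading a-block: y = a^k for some k with 1 ≤ k ≤ p.
Pump with i = 2: xy^2z = a^{p+k} b^p has p+k occurrences of a but only p of b. Since k ≥ 1 the counts differ, so xy^2z ∉ L.
Contradiction. Therefore L is not regular.

a^{p+k} b^p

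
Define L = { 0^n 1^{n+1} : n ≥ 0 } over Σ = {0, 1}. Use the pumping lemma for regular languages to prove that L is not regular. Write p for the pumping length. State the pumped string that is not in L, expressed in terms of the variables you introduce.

0^{p+k} 1^{p+1}

Toward a contradiction, assume L is regular with pumping length p.
Let w = 0^p 1^{p+1} ∈ L; note |w| = 2p+1 ≥ p.
By the pumping lemma, w = xyz with |xy| ≤ p and |y| ≥ 1.
Because |xy| ≤ p and w begins with p copies of 0, we have y = 0^k with 1 ≤ k ≤ p.
Pump with i = 2: xy^2z = 0^{p+k} 1^{p+1}. For this to lie in L we would need p+1 = (p+k)+1, which forces k = 0. But k ≥ 1, so xy^2z ∉ L.
This contradicts the pumping lemma, so L is not regular.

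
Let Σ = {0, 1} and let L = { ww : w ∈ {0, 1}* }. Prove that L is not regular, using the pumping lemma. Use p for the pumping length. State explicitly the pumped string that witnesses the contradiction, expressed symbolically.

0^{p+k} 1^p 0^p 1^p

Toward a contradiction, assume L is regular with pumping length p.
Take w = 0^p 1^p 0^p 1^p = uu where u = 0^p1^p; then w ∈ L and |w| = 4p ≥ p.
By the pumping lemma, w = xyz with |xy| ≤ p and |y| ≥ 1.
Since the first p symbols of w are all 0's and |xy| ≤ p, y lies entirely in the leading 0-block: y = 0^k for some k with 1 ≤ k ≤ p.
Pump with i = 2: xy^2z = 0^{p+k} 1^p 0^p 1^p, of length 4p+k. Suppose this equals vv. The string starts with 0 and ends with 1, so v does too; thus the boundary between the two copies of v is a 1→0 transition. There is exactly one such transition, at position 2p+k, so |v| = 2p+k and |vv| = 4p+2k ≠ 4p+k since k ≥ 1. So xy^2z ∉ L.
This contradicts the pumping lemma, so L is not regular.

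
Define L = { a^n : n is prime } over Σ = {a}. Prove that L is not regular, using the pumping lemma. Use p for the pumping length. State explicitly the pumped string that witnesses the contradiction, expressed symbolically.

a^{q(1+k)}

Toward a contradiction, assume L is regular with pumping length p.
Let q be a prime with q ≥ p+2 (infinitely many primes exist), and take w = a^q ∈ L with |w| = q ≥ p.
Write w = xyz as guaranteed by the lemma, with |xy| ≤ p and |y| > 0.
Then y = a^k for some k with 1 ≤ k ≤ p.
Since 1 ≤ k ≤ p, |xz| = q-k. Pump with i = q+1: |xy^{q+1}z| = (q-k)+(q+1)k = q+qk = q(1+k), which is composite (both factors ≥ 2). So xy^{q+1}z = a^{q(1+k)} ∉ L.
This is a contradiction; hence L is not regular.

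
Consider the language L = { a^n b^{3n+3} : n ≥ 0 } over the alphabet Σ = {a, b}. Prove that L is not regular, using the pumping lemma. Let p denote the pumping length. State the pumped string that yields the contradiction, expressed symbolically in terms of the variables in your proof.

a^{p+k} b^{3p+3}

Assume L is regular. Let p be the pumping length given by the pumping lemma.
Take w = a^p b^{3p+3}. Then w ∈ L and |w| = 4p+3 ≥ p.
By the pumping lemma, w = xyz with |xy| ≤ p and y is nonempty.
The first p characters of w are a's, so xy (and hence y) consists only of a's. Write y = a^k, 1 ≤ k ≤ p.
Pump with i = 2: xy^2z = a^{p+k} b^{3p+3}. For this to lie in L we would need 3p+3 = 3(p+k)+3, which forces k = 0. But k ≥ 1, so xy^2z ∉ L.
This is a contradiction; hence L is not regular.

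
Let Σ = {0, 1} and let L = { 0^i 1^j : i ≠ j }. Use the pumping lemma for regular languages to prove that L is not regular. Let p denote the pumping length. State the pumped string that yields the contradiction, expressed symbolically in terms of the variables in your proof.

Toward a contradiction, assume L is regular with pumping length p.
Choose w = 0^p 1^{p+p!}. Since p ≠ p+p!, w ∈ L; and |w| ≥ p.
Write w = xyz as guaranteed by the lemma, with |xy| ≤ p and |y| ≥ 1.
Since the first p symbols of w are all 0's and |xy| ≤ p, y lies entirely in the leading 0-block: y = 0^k for some k with 1 ≤ k ≤ p.
Since 1 ≤ k ≤ p, k divides p!; set t = 1 + p!/k. Then xy^t z has p + (p!/k)·k = p + p! copies of 0. Now the 0-count equals the 1-count, so i ≠ j fails. So xy^t z = 0^{p+p!} 1^{p+p!} ∉ L.
This contradicts the pumping lemma, so L is not regular.

0^{p+p!} 1^{p+p!}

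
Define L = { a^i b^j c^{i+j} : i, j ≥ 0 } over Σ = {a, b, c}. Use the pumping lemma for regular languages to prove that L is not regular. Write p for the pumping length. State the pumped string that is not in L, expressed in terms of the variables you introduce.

a^{p+k} b^p c^{2p}

Toward a contradiction, assume L is regular with pumping length p.
Take w = a^p b^p c^{2p} ∈ L (with i=j=p, i+j=2p), |w| = 4p ≥ p.
Write w = xyz as guaranteed by the lemma, with |xy| ≤ p and |y| > 0.
Because |xy| ≤ p and w begins with p copies of a, we have y = a^k with 1 ≤ k ≤ p.
Consider xy^2z = a^{p+k} b^p c^{2p}. Now the a- and b-counts sum to 2p+k, but the c-count is 2p ≠ 2p+k. So xy^2z ∉ L.
Contradiction. Therefore L is not regular.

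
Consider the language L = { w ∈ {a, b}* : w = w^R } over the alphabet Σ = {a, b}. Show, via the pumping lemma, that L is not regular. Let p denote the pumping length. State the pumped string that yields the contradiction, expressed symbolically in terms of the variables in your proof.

a^{p+k} b a^p

Assume L is regular; let p be its pumping constant.
Take w = a^p b a^p, a palindrome of length 2p+1 ≥ p.
The pumping lemma gives a decomposition w = xyz where |xy| ≤ p and |y| > 0.
The first p characters of w are a's, so xy (and hence y) consists only of a's. Write y = a^k, 1 ≤ k ≤ p.
Pump with i = 2: xy^2z = a^{p+k} b a^p. Its reverse is a^p b a^{p+k}, which differs from xy^2z since k ≥ 1. So xy^2z is not a palindrome and xy^2z ∉ L.
This contradicts the pumping lemma, so L is not regular.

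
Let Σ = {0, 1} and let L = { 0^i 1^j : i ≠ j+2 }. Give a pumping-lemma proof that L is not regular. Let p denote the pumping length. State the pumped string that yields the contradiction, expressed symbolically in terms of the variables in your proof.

0^{p+p!} 1^{p+p!-2}

Assume L is regular. Let p be the pumping length given by the pumping lemma.
Choose w = 0^p 1^{p+p!-2}. Since p ≠ (p+p!-2)+2 = p+p!, w ∈ L; and |w| ≥ p.
Write w = xyz as guaranteed by the lemma, with |xy| ≤ p and y is nonempty.
Because |xy| ≤ p and w begins with p copies of 0, we have y = 0^k with 1 ≤ k ≤ p.
Since 1 ≤ k ≤ p, k divides p!; set t = 1 + p!/k. Then xy^t z has p + (p!/k)·k = p + p! copies of 0. Now the 0-count is p+p! and (1-count)+2 = (p+p!-2)+2 = p+p!, so i ≠ j+2 fails. So xy^t z = 0^{p+p!} 1^{p+p!-2} ∉ L.
Contradiction. Therefore L is not regular.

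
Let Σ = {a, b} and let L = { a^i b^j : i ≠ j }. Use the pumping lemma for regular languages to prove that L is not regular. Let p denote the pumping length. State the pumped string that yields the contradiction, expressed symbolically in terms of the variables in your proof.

Assume L is regular; let p be its pumping constant.
Choose w = a^p b^{p+p!}. Since p ≠ p+p!, w ∈ L; and |w| ≥ p.
Write w = xyz as guaranteed by the lemma, with |xy| ≤ p and y is nonempty.
Since the first p symbols of w are all a's and |xy| ≤ p, y lies entirely in the leading a-block: y = a^k for some k with 1 ≤ k ≤ p.
Since 1 ≤ k ≤ p, k divides p!; set t = 1 + p!/k. Then xy^t z has p + (p!/k)·k = p + p! copies of a. Now the a-count equals the b-count, so i ≠ j fails. So xy^t z = a^{p+p!} b^{p+p!} ∉ L.
This is a contradiction; hence L is not regular.

a^{p+p!} b^{p+p!}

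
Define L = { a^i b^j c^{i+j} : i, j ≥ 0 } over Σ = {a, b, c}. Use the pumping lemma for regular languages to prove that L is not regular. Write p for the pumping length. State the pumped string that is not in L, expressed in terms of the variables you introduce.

a^{p+k} b^p c^{2p}

Assume L is regular. Let p be the pumping length given by the pumping lemma.
Take w = a^p b^p c^{2p} ∈ L (with i=j=p, i+j=2p), |w| = 4p ≥ p.
Write w = xyz as guaranteed by the lemma, with |xy| ≤ p and |y| ≥ 1.
Because |xy| ≤ p and w begins with p copies of a, we have y = a^k with 1 ≤ k ≤ p.
Consider xy^2z = a^{p+k} b^p c^{2p}. Now the a- and b-counts sum to 2p+k, but the c-count is 2p ≠ 2p+k. So xy^2z ∉ L.
This contradicts the pumping lemma, so L is not regular.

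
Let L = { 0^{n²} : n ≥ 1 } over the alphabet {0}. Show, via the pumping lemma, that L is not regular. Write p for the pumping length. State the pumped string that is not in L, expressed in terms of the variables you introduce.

0^{p²+k}

Assume L is regular. Let p be the pumping length given by the pumping lemma.
Take w = 0^{p²} ∈ L with |w| = p² ≥ p.
By the pumping lemma, w = xyz with |xy| ≤ p and |y| > 0.
Then y = 0^k for some k with 1 ≤ k ≤ p.
Pump with i = 2: xy^2z = 0^{p²+k}. Since 1 ≤ k ≤ p, p² < p²+k ≤ p²+p < (p+1)², so p²+k lies strictly between consecutive squares and is not a perfect square. So xy^2z ∉ L.
This is a contradiction; hence L is not regular.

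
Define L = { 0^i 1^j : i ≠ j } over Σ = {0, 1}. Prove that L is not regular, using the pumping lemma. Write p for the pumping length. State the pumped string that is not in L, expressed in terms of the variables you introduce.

Suppose for contradiction that L is regular, and let p be the pumping length.
Choose w = 0^p 1^{p+p!}. Since p ≠ p+p!, w ∈ L; and |w| ≥ p.
The pumping lemma gives a decomposition w = xyz where |xy| ≤ p and |y| > 0.
Because |xy| ≤ p and w begins with p copies of 0, we have y = 0^k with 1 ≤ k ≤ p.
Since 1 ≤ k ≤ p, k divides p!; set t = 1 + p!/k. Then xy^t z has p + (p!/k)·k = p + p! copies of 0. Now the 0-count equals the 1-count, so i ≠ j fails. So xy^t z = 0^{p+p!} 1^{p+p!} ∉ L.
Contradiction. Therefore L is not regular.

0^{p+p!} 1^{p+p!}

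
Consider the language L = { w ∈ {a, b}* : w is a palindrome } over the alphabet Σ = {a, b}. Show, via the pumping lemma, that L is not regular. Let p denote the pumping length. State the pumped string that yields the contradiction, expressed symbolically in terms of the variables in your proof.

a^{p+k} b a^p

Suppose for contradiction that L is regular, and let p be the pumping length.
Take w = a^p b a^p, a palindrome of length 2p+1 ≥ p.
Write w = xyz as guaranteed by the lemma, with |xy| ≤ p and |y| ≥ 1.
Because |xy| ≤ p and w begins with p copies of a, we have y = a^k with 1 ≤ k ≤ p.
Pump with i = 2: xy^2z = a^{p+k} b a^p. Its reverse is a^p b a^{p+k}, which differs from xy^2z since k ≥ 1. So xy^2z is not a palindrome and xy^2z ∉ L.
This is a contradiction; hence L is not regular.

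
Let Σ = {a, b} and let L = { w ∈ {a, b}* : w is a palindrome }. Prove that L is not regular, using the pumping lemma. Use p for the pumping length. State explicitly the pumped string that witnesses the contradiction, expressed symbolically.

a^{p+k} b a^p

Toward a contradiction, assume L is regular with pumping length p.
Take w = a^p b a^p, a palindrome of length 2p+1 ≥ p.
The pumping lemma gives a decomposition w = xyz where |xy| ≤ p and y is nonempty.
Because |xy| ≤ p and w begins with p copies of a, we have y = a^k with 1 ≤ k ≤ p.
Pump with i = 2: xy^2z = a^{p+k} b a^p. Its reverse is a^p b a^{p+k}, which differs from xy^2z since k ≥ 1. So xy^2z is not a palindrome and xy^2z ∉ L.
Contradiction. Therefore L is not regular.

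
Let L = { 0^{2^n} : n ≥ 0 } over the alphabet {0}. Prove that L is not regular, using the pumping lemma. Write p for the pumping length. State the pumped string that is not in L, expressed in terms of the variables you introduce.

0^{2^p+k}

Assume L is regular. Let p be the pumping length given by the pumping lemma.
Take w = 0^{2^p} ∈ L with |w| = 2^p ≥ p.
By the pumping lemma, w = xyz with |xy| ≤ p and y is nonempty.
Then y = 0^k for some k with 1 ≤ k ≤ p.
Pump with i = 2: xy^2z = 0^{2^p+k}. Since 1 ≤ k ≤ p < 2^p, we have 2^p < 2^p+k < 2^{p+1}, so 2^p+k is not a power of 2. So xy^2z ∉ L.
Contradiction. Therefore L is not regular.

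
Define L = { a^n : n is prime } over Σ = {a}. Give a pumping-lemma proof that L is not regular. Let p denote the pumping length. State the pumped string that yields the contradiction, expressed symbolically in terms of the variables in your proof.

Toward a contradiction, assume L is regular with pumping length p.
Let q be a prime with q ≥ p+2 (infinitely many primes exist), and take w = a^q ∈ L with |w| = q ≥ p.
Write w = xyz as guaranteed by the lemma, with |xy| ≤ p and |y| ≥ 1.
Then y = a^k for some k with 1 ≤ k ≤ p.
Since 1 ≤ k ≤ p, |xz| = q-k. Pump with i = q+1: |xy^{q+1}z| = (q-k)+(q+1)k = q+qk = q(1+k), which is composite (both factors ≥ 2). So xy^{q+1}z = a^{q(1+k)} ∉ L.
Contradiction. Therefore L is not regular.

a^{q(1+k)}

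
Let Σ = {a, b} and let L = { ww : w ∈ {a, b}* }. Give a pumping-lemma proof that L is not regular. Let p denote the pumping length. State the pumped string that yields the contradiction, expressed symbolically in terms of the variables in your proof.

Assume L is regular; let p be its pumping constant.
Take w = a^p b^p a^p b^p = uu where u = a^pb^p; then w ∈ L and |w| = 4p ≥ p.
Write w = xyz as guaranteed by the lemma, with |xy| ≤ p and |y| ≥ 1.
The first p characters of w are a's, so xy (and hence y) consists only of a's. Write y = a^k, 1 ≤ k ≤ p.
Pump with i = 2: xy^2z = a^{p+k} b^p a^p b^p, of length 4p+k. Suppose this equals vv. The string starts with a and ends with b, so v does too; thus the boundary between the two copies of v is a b→a transition. There is exactly one such transition, at position 2p+k, so |v| = 2p+k and |vv| = 4p+2k ≠ 4p+k since k ≥ 1. So xy^2z ∉ L.
This is a contradiction; hence L is not regular.

a^{p+k} b^p a^p b^p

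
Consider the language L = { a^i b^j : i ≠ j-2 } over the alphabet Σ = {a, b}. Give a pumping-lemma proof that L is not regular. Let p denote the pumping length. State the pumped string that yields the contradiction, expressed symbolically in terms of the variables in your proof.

Assume L is regular; let p be its pumping constant.
Choose w = a^p b^{p+p!+2}. Since p ≠ (p+p!+2)-2 = p+p!, w ∈ L; and |w| ≥ p.
By the pumping lemma, w = xyz with |xy| ≤ p and |y| > 0.
Because |xy| ≤ p and w begins with p copies of a, we have y = a^k with 1 ≤ k ≤ p.
Since 1 ≤ k ≤ p, k divides p!; set t = 1 + p!/k. Then xy^t z has p + (p!/k)·k = p + p! copies of a. Now the a-count is p+p! and (b-count)-2 = (p+p!+2)-2 = p+p!, so i ≠ j-2 fails. So xy^t z = a^{p+p!} b^{p+p!+2} ∉ L.
This is a contradiction; hence L is not regular.

a^{p+p!} b^{p+p!+2}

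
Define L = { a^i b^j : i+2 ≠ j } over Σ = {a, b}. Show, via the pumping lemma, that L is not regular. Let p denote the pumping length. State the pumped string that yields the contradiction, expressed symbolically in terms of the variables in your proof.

Assume L is regular; let p be its pumping constant.
Choose w = a^p b^{p+p!+2}. Since p ≠ (p+p!+2)-2 = p+p!, w ∈ L; and |w| ≥ p.
Write w = xyz as guaranteed by the lemma, with |xy| ≤ p and y is nonempty.
Because |xy| ≤ p and w begins with p copies of a, we have y = a^k with 1 ≤ k ≤ p.
Since 1 ≤ k ≤ p, k divides p!; set t = 1 + p!/k. Then xy^t z has p + (p!/k)·k = p + p! copies of a. Now the a-count is p+p! and (b-count)-2 = (p+p!+2)-2 = p+p!, so i+2 ≠ j fails. So xy^t z = a^{p+p!} b^{p+p!+2} ∉ L.
This contradicts the pumping lemma, so L is not regular.

a^{p+p!} b^{p+p!+2}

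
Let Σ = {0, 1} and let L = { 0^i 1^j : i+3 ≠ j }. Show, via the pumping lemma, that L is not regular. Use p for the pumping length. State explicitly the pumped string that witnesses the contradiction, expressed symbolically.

Suppose for contradiction that L is regular, and let p be the pumping length.
Choose w = 0^p 1^{p+p!+3}. Since p ≠ (p+p!+3)-3 = p+p!, w ∈ L; and |w| ≥ p.
Write w = xyz as guaranteed by the lemma, with |xy| ≤ p and y is nonempty.
Because |xy| ≤ p and w begins with p copies of 0, we have y = 0^k with 1 ≤ k ≤ p.
Since 1 ≤ k ≤ p, k divides p!; set t = 1 + p!/k. Then xy^t z has p + (p!/k)·k = p + p! copies of 0. Now the 0-count is p+p! and (1-count)-3 = (p+p!+3)-3 = p+p!, so i+3 ≠ j fails. So xy^t z = 0^{p+p!} 1^{p+p!+3} ∉ L.
This contradicts the pumping lemma, so L is not regular.

0^{p+p!} 1^{p+p!+3}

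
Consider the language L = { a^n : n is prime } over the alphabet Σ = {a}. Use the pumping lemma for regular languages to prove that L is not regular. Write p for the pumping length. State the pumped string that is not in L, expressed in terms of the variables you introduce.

Assume L is regular. Let p be the pumping length given by the pumping lemma.
Let q be a prime with q ≥ p+2 (infinitely many primes exist), and take w = a^q ∈ L with |w| = q ≥ p.
By the pumping lemma, w = xyz with |xy| ≤ p and |y| > 0.
Then y = a^k for some k with 1 ≤ k ≤ p.
Since 1 ≤ k ≤ p, |xz| = q-k. Pump with i = q+1: |xy^{q+1}z| = (q-k)+(q+1)k = q+qk = q(1+k), which is composite (both factors ≥ 2). So xy^{q+1}z = a^{q(1+k)} ∉ L.
This contradicts the pumping lemma, so L is not regular.

a^{q(1+k)}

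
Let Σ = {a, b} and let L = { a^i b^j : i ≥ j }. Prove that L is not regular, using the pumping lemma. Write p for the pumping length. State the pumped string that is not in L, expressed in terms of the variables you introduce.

a^{p-k} b^p

Suppose for contradiction that L is regular, and let p be the pumping length.
Choose w = a^p b^p ∈ L, with |w| = 2p ≥ p.
Write w = xyz as guaranteed by the lemma, with |xy| ≤ p and y is nonempty.
The first p characters of w are a's, so xy (and hence y) consists only of a's. Write y = a^k, 1 ≤ k ≤ p.
Consider xy^0z = xz = a^{p-k} b^p. Since k ≥ 1, the a-count p-k is less than p, so i ≥ j fails; thus xz ∉ L.
Contradiction. Therefore L is not regular.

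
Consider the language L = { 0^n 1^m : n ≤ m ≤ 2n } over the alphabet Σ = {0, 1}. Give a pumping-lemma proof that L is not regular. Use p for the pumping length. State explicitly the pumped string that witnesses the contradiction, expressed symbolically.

Suppose for contradiction that L is regular, and let p be the pumping length.
Take w = 0^p 1^p ∈ L (since p ≤ p ≤ 2p), with |w| = 2p ≥ p.
The pumping lemma gives a decomposition w = xyz where |xy| ≤ p and y is nonempty.
Since the first p symbols of w are all 0's and |xy| ≤ p, y lies entirely in the leading 0-block: y = 0^k for some k with 1 ≤ k ≤ p.
Pump with i = 2: xy^2z = 0^{p+k} 1^p. Now n = p+k > p = m, so the condition n ≤ m fails. Thus xy^2z ∉ L.
This contradicts the pumping lemma, so L is not regular.

0^{p+k} 1^p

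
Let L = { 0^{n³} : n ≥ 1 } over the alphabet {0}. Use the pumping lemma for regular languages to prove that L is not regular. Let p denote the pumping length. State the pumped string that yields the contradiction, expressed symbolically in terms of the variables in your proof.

0^{p³+k}

Toward a contradiction, assume L is regular with pumping length p.
Take w = 0^{p³} ∈ L with |w| = p³ ≥ p.
The pumping lemma gives a decomposition w = xyz where |xy| ≤ p and |y| ≥ 1.
Then y = 0^k for some k with 1 ≤ k ≤ p.
Pump with i = 2: xy^2z = 0^{p³+k}. Since 1 ≤ k ≤ p, p³ < p³+k ≤ p³+p < p³+3p²+3p+1 = (p+1)³, so p³+k is not a perfect cube. So xy^2z ∉ L.
Contradiction. Therefore L is not regular.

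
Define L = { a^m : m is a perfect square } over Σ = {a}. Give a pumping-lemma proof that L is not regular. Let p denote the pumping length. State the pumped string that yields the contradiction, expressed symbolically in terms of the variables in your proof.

Assume L is regular. Let p be the pumping length given by the pumping lemma.
Take w = a^{p²} ∈ L with |w| = p² ≥ p.
Write w = xyz as guaranteed by the lemma, with |xy| ≤ p and |y| ≥ 1.
Then y = a^k for some k with 1 ≤ k ≤ p.
Pump with i = 2: xy^2z = a^{p²+k}. Since 1 ≤ k ≤ p, p² < p²+k ≤ p²+p < (p+1)², so p²+k lies strictly between consecutive squares and is not a perfect square. So xy^2z ∉ L.
This contradicts the pumping lemma, so L is not regular.

a^{p²+k}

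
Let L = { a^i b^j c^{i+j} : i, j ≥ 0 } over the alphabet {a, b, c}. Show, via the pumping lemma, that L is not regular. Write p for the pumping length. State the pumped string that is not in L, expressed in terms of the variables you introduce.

a^{p+k} b^p c^{2p}

Assume L is regular; let p be its pumping constant.
Take w = a^p b^p c^{2p} ∈ L (with i=j=p, i+j=2p), |w| = 4p ≥ p.
By the pumping lemma, w = xyz with |xy| ≤ p and |y| > 0.
Since the first p symbols of w are all a's and |xy| ≤ p, y lies entirely in the leading a-block: y = a^k for some k with 1 ≤ k ≤ p.
Consider xy^2z = a^{p+k} b^p c^{2p}. Now the a- and b-counts sum to 2p+k, but the c-count is 2p ≠ 2p+k. So xy^2z ∉ L.
This is a contradiction; hence L is not regular.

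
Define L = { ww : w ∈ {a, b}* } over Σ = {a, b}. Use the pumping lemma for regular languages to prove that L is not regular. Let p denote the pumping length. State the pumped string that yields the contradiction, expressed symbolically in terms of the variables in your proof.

a^{p+k} b^p a^p b^p

Suppose for contradiction that L is regular, and let p be the pumping length.
Take w = a^p b^p a^p b^p = uu where u = a^pb^p; then w ∈ L and |w| = 4p ≥ p.
The pumping lemma gives a decomposition w = xyz where |xy| ≤ p and y is nonempty.
The first p characters of w are a's, so xy (and hence y) consists only of a's. Write y = a^k, 1 ≤ k ≤ p.
Pump with i = 2: xy^2z = a^{p+k} b^p a^p b^p, of length 4p+k. Suppose this equals vv. The string starts with a and ends with b, so v does too; thus the boundary between the two copies of v is a b→a transition. There is exactly one such transition, at position 2p+k, so |v| = 2p+k and |vv| = 4p+2k ≠ 4p+k since k ≥ 1. So xy^2z ∉ L.
This is a contradiction; hence L is not regular.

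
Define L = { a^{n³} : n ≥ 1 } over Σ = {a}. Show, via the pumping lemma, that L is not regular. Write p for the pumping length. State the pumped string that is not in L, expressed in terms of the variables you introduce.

a^{p³+k}

Suppose for contradiction that L is regular, and let p be the pumping length.
Take w = a^{p³} ∈ L with |w| = p³ ≥ p.
By the pumping lemma, w = xyz with |xy| ≤ p and y is nonempty.
Then y = a^k for some k with 1 ≤ k ≤ p.
Pump with i = 2: xy^2z = a^{p³+k}. Since 1 ≤ k ≤ p, p³ < p³+k ≤ p³+p < p³+3p²+3p+1 = (p+1)³, so p³+k is not a perfect cube. So xy^2z ∉ L.
Contradiction. Therefore L is not regular.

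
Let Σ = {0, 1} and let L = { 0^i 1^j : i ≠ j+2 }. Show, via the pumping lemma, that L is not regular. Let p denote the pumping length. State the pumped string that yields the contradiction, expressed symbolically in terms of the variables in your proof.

Suppose for contradiction that L is regular, and let p be the pumping length.
Choose w = 0^p 1^{p+p!-2}. Since p ≠ (p+p!-2)+2 = p+p!, w ∈ L; and |w| ≥ p.
By the pumping lemma, w = xyz with |xy| ≤ p and |y| > 0.
Because |xy| ≤ p and w begins with p copies of 0, we have y = 0^k with 1 ≤ k ≤ p.
Since 1 ≤ k ≤ p, k divides p!; set t = 1 + p!/k. Then xy^t z has p + (p!/k)·k = p + p! copies of 0. Now the 0-count is p+p! and (1-count)+2 = (p+p!-2)+2 = p+p!, so i ≠ j+2 fails. So xy^t z = 0^{p+p!} 1^{p+p!-2} ∉ L.
This contradicts the pumping lemma, so L is not regular.

0^{p+p!} 1^{p+p!-2}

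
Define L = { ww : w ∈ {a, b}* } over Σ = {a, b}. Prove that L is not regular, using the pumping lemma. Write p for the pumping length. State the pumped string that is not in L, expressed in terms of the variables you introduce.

Assume L is regular; let p be its pumping constant.
Take w = a^p b^p a^p b^p = uu where u = a^pb^p; then w ∈ L and |w| = 4p ≥ p.
By the pumping lemma, w = xyz with |xy| ≤ p and |y| > 0.
Because |xy| ≤ p and w begins with p copies of a, we have y = a^k with 1 ≤ k ≤ p.
Pump with i = 2: xy^2z = a^{p+k} b^p a^p b^p, of length 4p+k. Suppose this equals vv. The string starts with a and ends with b, so v does too; thus the boundary between the two copies of v is a b→a transition. There is exactly one such transition, at position 2p+k, so |v| = 2p+k and |vv| = 4p+2k ≠ 4p+k since k ≥ 1. So xy^2z ∉ L.
This contradicts the pumping lemma, so L is not regular.

a^{p+k} b^p a^p b^p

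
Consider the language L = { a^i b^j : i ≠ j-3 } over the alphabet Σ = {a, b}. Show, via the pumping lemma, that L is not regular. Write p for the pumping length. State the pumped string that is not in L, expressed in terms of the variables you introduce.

a^{p+p!} b^{p+p!+3}

Assume L is regular. Let p be the pumping length given by the pumping lemma.
Choose w = a^p b^{p+p!+3}. Since p ≠ (p+p!+3)-3 = p+p!, w ∈ L; and |w| ≥ p.
Write w = xyz as guaranteed by the lemma, with |xy| ≤ p and |y| ≥ 1.
Since the first p symbols of w are all a's and |xy| ≤ p, y lies entirely in the leading a-block: y = a^k for some k with 1 ≤ k ≤ p.
Since 1 ≤ k ≤ p, k divides p!; set t = 1 + p!/k. Then xy^t z has p + (p!/k)·k = p + p! copies of a. Now the a-count is p+p! and (b-count)-3 = (p+p!+3)-3 = p+p!, so i ≠ j-3 fails. So xy^t z = a^{p+p!} b^{p+p!+3} ∉ L.
This is a contradiction; hence L is not regular.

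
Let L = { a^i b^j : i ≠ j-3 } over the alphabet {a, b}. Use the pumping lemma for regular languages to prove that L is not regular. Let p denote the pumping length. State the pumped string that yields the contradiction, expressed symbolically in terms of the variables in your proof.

Assume L is regular; let p be its pumping constant.
Choose w = a^p b^{p+p!+3}. Since p ≠ (p+p!+3)-3 = p+p!, w ∈ L; and |w| ≥ p.
The pumping lemma gives a decomposition w = xyz where |xy| ≤ p and y is nonempty.
The first p characters of w are a's, so xy (and hence y) consists only of a's. Write y = a^k, 1 ≤ k ≤ p.
Since 1 ≤ k ≤ p, k divides p!; set t = 1 + p!/k. Then xy^t z has p + (p!/k)·k = p + p! copies of a. Now the a-count is p+p! and (b-count)-3 = (p+p!+3)-3 = p+p!, so i ≠ j-3 fails. So xy^t z = a^{p+p!} b^{p+p!+3} ∉ L.
Contradiction. Therefore L is not regular.

a^{p+p!} b^{p+p!+3}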